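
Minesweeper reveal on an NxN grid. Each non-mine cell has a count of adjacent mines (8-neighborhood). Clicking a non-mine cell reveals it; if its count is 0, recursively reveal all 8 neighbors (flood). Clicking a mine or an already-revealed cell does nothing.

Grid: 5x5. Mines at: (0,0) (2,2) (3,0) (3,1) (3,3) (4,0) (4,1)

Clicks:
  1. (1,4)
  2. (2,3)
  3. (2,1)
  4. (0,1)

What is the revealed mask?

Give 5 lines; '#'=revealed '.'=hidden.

Click 1 (1,4) count=0: revealed 10 new [(0,1) (0,2) (0,3) (0,4) (1,1) (1,2) (1,3) (1,4) (2,3) (2,4)] -> total=10
Click 2 (2,3) count=2: revealed 0 new [(none)] -> total=10
Click 3 (2,1) count=3: revealed 1 new [(2,1)] -> total=11
Click 4 (0,1) count=1: revealed 0 new [(none)] -> total=11

Answer: .####
.####
.#.##
.....
.....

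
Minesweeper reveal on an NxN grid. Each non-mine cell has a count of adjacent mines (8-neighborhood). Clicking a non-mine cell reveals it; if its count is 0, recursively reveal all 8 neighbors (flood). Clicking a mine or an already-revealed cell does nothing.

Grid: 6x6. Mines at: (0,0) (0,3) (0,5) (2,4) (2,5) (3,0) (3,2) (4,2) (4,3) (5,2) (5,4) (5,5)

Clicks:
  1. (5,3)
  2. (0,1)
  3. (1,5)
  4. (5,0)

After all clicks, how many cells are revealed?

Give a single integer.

Answer: 7

Derivation:
Click 1 (5,3) count=4: revealed 1 new [(5,3)] -> total=1
Click 2 (0,1) count=1: revealed 1 new [(0,1)] -> total=2
Click 3 (1,5) count=3: revealed 1 new [(1,5)] -> total=3
Click 4 (5,0) count=0: revealed 4 new [(4,0) (4,1) (5,0) (5,1)] -> total=7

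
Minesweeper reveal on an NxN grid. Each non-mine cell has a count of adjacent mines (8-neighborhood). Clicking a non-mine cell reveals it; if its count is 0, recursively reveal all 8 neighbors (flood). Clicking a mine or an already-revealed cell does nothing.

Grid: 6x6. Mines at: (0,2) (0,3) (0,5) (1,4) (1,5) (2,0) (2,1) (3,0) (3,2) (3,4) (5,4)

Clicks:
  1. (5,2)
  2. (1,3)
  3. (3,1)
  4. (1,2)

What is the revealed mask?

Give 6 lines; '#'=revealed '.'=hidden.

Answer: ......
..##..
......
.#....
####..
####..

Derivation:
Click 1 (5,2) count=0: revealed 8 new [(4,0) (4,1) (4,2) (4,3) (5,0) (5,1) (5,2) (5,3)] -> total=8
Click 2 (1,3) count=3: revealed 1 new [(1,3)] -> total=9
Click 3 (3,1) count=4: revealed 1 new [(3,1)] -> total=10
Click 4 (1,2) count=3: revealed 1 new [(1,2)] -> total=11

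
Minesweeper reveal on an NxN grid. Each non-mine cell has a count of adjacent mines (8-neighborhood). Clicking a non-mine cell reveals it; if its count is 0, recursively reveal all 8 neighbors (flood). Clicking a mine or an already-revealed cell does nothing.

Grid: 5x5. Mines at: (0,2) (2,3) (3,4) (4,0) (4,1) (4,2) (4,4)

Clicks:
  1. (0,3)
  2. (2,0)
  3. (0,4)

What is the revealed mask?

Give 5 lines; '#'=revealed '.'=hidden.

Click 1 (0,3) count=1: revealed 1 new [(0,3)] -> total=1
Click 2 (2,0) count=0: revealed 11 new [(0,0) (0,1) (1,0) (1,1) (1,2) (2,0) (2,1) (2,2) (3,0) (3,1) (3,2)] -> total=12
Click 3 (0,4) count=0: revealed 3 new [(0,4) (1,3) (1,4)] -> total=15

Answer: ##.##
#####
###..
###..
.....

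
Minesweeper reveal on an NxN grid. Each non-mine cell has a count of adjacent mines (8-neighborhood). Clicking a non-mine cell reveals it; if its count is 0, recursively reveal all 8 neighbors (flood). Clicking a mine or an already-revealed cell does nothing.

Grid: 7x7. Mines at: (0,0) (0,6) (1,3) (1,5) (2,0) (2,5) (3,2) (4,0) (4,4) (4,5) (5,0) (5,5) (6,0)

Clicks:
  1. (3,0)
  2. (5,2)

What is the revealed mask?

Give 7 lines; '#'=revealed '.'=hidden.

Answer: .......
.......
.......
#......
.###...
.####..
.####..

Derivation:
Click 1 (3,0) count=2: revealed 1 new [(3,0)] -> total=1
Click 2 (5,2) count=0: revealed 11 new [(4,1) (4,2) (4,3) (5,1) (5,2) (5,3) (5,4) (6,1) (6,2) (6,3) (6,4)] -> total=12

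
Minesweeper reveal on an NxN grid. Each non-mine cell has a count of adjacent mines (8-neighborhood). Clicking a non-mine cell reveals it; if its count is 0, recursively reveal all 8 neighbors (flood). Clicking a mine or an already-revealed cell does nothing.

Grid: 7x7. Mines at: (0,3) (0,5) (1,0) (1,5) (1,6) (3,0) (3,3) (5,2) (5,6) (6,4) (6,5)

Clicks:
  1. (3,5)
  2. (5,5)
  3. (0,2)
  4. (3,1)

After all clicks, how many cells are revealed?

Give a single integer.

Answer: 12

Derivation:
Click 1 (3,5) count=0: revealed 9 new [(2,4) (2,5) (2,6) (3,4) (3,5) (3,6) (4,4) (4,5) (4,6)] -> total=9
Click 2 (5,5) count=3: revealed 1 new [(5,5)] -> total=10
Click 3 (0,2) count=1: revealed 1 new [(0,2)] -> total=11
Click 4 (3,1) count=1: revealed 1 new [(3,1)] -> total=12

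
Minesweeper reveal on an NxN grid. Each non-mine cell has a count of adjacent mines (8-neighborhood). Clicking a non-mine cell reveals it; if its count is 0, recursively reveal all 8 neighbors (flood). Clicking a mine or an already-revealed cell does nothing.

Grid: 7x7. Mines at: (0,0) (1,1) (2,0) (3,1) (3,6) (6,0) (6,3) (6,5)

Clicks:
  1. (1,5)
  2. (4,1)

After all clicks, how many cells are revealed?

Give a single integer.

Answer: 28

Derivation:
Click 1 (1,5) count=0: revealed 27 new [(0,2) (0,3) (0,4) (0,5) (0,6) (1,2) (1,3) (1,4) (1,5) (1,6) (2,2) (2,3) (2,4) (2,5) (2,6) (3,2) (3,3) (3,4) (3,5) (4,2) (4,3) (4,4) (4,5) (5,2) (5,3) (5,4) (5,5)] -> total=27
Click 2 (4,1) count=1: revealed 1 new [(4,1)] -> total=28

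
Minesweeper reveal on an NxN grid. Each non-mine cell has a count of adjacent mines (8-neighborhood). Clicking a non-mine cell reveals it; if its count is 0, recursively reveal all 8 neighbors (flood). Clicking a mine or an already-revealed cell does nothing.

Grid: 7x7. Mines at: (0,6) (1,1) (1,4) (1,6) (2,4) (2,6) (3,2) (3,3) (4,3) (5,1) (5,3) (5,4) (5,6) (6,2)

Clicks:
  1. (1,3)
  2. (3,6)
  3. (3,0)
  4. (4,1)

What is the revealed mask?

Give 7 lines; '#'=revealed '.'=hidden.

Answer: .......
...#...
##.....
##....#
##.....
.......
.......

Derivation:
Click 1 (1,3) count=2: revealed 1 new [(1,3)] -> total=1
Click 2 (3,6) count=1: revealed 1 new [(3,6)] -> total=2
Click 3 (3,0) count=0: revealed 6 new [(2,0) (2,1) (3,0) (3,1) (4,0) (4,1)] -> total=8
Click 4 (4,1) count=2: revealed 0 new [(none)] -> total=8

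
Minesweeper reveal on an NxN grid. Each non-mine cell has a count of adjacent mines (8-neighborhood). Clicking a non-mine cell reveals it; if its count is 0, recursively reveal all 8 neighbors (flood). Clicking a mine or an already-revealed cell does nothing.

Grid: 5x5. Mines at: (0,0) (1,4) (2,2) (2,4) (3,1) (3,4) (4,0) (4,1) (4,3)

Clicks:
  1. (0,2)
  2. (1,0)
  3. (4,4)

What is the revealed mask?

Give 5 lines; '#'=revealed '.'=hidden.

Click 1 (0,2) count=0: revealed 6 new [(0,1) (0,2) (0,3) (1,1) (1,2) (1,3)] -> total=6
Click 2 (1,0) count=1: revealed 1 new [(1,0)] -> total=7
Click 3 (4,4) count=2: revealed 1 new [(4,4)] -> total=8

Answer: .###.
####.
.....
.....
....#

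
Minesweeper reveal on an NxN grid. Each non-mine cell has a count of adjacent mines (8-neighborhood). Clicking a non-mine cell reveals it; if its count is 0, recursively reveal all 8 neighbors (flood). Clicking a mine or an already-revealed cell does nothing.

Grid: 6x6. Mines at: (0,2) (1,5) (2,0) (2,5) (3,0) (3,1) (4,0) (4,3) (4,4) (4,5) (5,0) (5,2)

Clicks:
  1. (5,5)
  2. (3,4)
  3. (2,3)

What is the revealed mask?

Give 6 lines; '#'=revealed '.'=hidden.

Click 1 (5,5) count=2: revealed 1 new [(5,5)] -> total=1
Click 2 (3,4) count=4: revealed 1 new [(3,4)] -> total=2
Click 3 (2,3) count=0: revealed 8 new [(1,2) (1,3) (1,4) (2,2) (2,3) (2,4) (3,2) (3,3)] -> total=10

Answer: ......
..###.
..###.
..###.
......
.....#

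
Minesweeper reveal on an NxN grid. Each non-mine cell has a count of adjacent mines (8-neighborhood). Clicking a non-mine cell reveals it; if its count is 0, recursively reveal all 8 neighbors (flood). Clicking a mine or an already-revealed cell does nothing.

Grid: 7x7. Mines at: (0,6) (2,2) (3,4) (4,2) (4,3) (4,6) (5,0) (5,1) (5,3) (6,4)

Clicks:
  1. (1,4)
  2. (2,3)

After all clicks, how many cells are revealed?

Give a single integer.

Click 1 (1,4) count=0: revealed 21 new [(0,0) (0,1) (0,2) (0,3) (0,4) (0,5) (1,0) (1,1) (1,2) (1,3) (1,4) (1,5) (2,0) (2,1) (2,3) (2,4) (2,5) (3,0) (3,1) (4,0) (4,1)] -> total=21
Click 2 (2,3) count=2: revealed 0 new [(none)] -> total=21

Answer: 21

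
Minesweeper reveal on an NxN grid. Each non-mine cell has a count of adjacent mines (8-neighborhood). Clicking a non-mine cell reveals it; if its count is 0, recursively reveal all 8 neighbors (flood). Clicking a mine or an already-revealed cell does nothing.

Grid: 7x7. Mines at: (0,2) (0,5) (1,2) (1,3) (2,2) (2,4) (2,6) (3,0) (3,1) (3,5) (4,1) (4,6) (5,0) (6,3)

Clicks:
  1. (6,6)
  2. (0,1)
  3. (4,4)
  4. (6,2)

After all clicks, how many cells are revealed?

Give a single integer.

Answer: 9

Derivation:
Click 1 (6,6) count=0: revealed 6 new [(5,4) (5,5) (5,6) (6,4) (6,5) (6,6)] -> total=6
Click 2 (0,1) count=2: revealed 1 new [(0,1)] -> total=7
Click 3 (4,4) count=1: revealed 1 new [(4,4)] -> total=8
Click 4 (6,2) count=1: revealed 1 new [(6,2)] -> total=9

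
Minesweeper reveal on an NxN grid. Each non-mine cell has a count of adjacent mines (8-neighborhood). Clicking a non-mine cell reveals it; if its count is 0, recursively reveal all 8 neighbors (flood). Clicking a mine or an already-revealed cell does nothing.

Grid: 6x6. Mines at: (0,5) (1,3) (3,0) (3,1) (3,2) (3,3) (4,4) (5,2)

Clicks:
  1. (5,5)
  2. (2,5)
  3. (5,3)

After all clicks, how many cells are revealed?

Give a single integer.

Answer: 8

Derivation:
Click 1 (5,5) count=1: revealed 1 new [(5,5)] -> total=1
Click 2 (2,5) count=0: revealed 6 new [(1,4) (1,5) (2,4) (2,5) (3,4) (3,5)] -> total=7
Click 3 (5,3) count=2: revealed 1 new [(5,3)] -> total=8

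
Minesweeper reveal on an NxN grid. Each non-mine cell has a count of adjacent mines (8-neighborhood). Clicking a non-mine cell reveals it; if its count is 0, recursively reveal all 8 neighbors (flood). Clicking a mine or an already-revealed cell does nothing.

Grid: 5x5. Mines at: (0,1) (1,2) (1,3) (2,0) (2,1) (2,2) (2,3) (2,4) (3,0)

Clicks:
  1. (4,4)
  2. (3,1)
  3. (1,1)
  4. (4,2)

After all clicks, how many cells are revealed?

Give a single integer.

Click 1 (4,4) count=0: revealed 8 new [(3,1) (3,2) (3,3) (3,4) (4,1) (4,2) (4,3) (4,4)] -> total=8
Click 2 (3,1) count=4: revealed 0 new [(none)] -> total=8
Click 3 (1,1) count=5: revealed 1 new [(1,1)] -> total=9
Click 4 (4,2) count=0: revealed 0 new [(none)] -> total=9

Answer: 9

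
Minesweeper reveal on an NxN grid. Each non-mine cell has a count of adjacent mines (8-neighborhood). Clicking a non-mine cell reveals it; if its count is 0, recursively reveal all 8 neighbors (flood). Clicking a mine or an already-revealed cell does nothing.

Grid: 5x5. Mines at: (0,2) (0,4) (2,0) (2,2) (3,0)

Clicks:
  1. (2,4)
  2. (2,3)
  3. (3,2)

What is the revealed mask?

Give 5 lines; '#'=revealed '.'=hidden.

Click 1 (2,4) count=0: revealed 12 new [(1,3) (1,4) (2,3) (2,4) (3,1) (3,2) (3,3) (3,4) (4,1) (4,2) (4,3) (4,4)] -> total=12
Click 2 (2,3) count=1: revealed 0 new [(none)] -> total=12
Click 3 (3,2) count=1: revealed 0 new [(none)] -> total=12

Answer: .....
...##
...##
.####
.####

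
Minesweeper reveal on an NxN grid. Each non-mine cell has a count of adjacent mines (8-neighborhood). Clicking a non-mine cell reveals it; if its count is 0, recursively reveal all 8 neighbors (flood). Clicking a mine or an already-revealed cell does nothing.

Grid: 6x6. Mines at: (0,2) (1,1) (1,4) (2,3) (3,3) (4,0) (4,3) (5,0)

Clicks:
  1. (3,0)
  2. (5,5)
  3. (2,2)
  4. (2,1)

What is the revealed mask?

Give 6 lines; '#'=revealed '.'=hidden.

Click 1 (3,0) count=1: revealed 1 new [(3,0)] -> total=1
Click 2 (5,5) count=0: revealed 8 new [(2,4) (2,5) (3,4) (3,5) (4,4) (4,5) (5,4) (5,5)] -> total=9
Click 3 (2,2) count=3: revealed 1 new [(2,2)] -> total=10
Click 4 (2,1) count=1: revealed 1 new [(2,1)] -> total=11

Answer: ......
......
.##.##
#...##
....##
....##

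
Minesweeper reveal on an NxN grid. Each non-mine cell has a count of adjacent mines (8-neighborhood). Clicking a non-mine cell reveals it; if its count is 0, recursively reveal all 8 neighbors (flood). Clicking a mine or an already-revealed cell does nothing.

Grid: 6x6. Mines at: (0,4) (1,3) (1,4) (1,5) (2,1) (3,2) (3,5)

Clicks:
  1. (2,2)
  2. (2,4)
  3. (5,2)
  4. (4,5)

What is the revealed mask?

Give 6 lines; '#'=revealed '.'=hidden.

Answer: ......
......
..#.#.
##....
######
######

Derivation:
Click 1 (2,2) count=3: revealed 1 new [(2,2)] -> total=1
Click 2 (2,4) count=4: revealed 1 new [(2,4)] -> total=2
Click 3 (5,2) count=0: revealed 14 new [(3,0) (3,1) (4,0) (4,1) (4,2) (4,3) (4,4) (4,5) (5,0) (5,1) (5,2) (5,3) (5,4) (5,5)] -> total=16
Click 4 (4,5) count=1: revealed 0 new [(none)] -> total=16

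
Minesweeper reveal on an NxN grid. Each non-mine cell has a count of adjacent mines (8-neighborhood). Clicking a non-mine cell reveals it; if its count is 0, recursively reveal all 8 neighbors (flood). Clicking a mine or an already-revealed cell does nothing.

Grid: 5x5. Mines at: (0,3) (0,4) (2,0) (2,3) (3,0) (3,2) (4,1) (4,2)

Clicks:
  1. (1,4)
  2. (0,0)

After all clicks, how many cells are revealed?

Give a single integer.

Answer: 7

Derivation:
Click 1 (1,4) count=3: revealed 1 new [(1,4)] -> total=1
Click 2 (0,0) count=0: revealed 6 new [(0,0) (0,1) (0,2) (1,0) (1,1) (1,2)] -> total=7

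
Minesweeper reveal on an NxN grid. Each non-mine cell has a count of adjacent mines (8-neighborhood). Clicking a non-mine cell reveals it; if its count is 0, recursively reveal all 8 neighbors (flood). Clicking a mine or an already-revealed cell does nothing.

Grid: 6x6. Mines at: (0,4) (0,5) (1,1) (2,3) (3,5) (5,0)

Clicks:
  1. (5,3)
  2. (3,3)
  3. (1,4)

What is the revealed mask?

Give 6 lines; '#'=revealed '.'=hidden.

Click 1 (5,3) count=0: revealed 19 new [(2,0) (2,1) (2,2) (3,0) (3,1) (3,2) (3,3) (3,4) (4,0) (4,1) (4,2) (4,3) (4,4) (4,5) (5,1) (5,2) (5,3) (5,4) (5,5)] -> total=19
Click 2 (3,3) count=1: revealed 0 new [(none)] -> total=19
Click 3 (1,4) count=3: revealed 1 new [(1,4)] -> total=20

Answer: ......
....#.
###...
#####.
######
.#####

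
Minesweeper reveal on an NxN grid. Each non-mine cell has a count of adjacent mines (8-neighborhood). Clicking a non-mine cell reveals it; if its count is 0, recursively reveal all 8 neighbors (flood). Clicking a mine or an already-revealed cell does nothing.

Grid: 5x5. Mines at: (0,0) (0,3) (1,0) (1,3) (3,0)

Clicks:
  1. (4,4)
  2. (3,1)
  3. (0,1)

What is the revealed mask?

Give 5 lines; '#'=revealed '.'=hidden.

Answer: .#...
.....
.####
.####
.####

Derivation:
Click 1 (4,4) count=0: revealed 12 new [(2,1) (2,2) (2,3) (2,4) (3,1) (3,2) (3,3) (3,4) (4,1) (4,2) (4,3) (4,4)] -> total=12
Click 2 (3,1) count=1: revealed 0 new [(none)] -> total=12
Click 3 (0,1) count=2: revealed 1 new [(0,1)] -> total=13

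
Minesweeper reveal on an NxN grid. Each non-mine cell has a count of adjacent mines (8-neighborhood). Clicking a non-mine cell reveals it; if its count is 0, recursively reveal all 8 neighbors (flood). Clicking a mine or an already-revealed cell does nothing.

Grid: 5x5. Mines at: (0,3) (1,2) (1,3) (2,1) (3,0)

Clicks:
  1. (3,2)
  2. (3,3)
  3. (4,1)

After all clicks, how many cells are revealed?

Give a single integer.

Click 1 (3,2) count=1: revealed 1 new [(3,2)] -> total=1
Click 2 (3,3) count=0: revealed 10 new [(2,2) (2,3) (2,4) (3,1) (3,3) (3,4) (4,1) (4,2) (4,3) (4,4)] -> total=11
Click 3 (4,1) count=1: revealed 0 new [(none)] -> total=11

Answer: 11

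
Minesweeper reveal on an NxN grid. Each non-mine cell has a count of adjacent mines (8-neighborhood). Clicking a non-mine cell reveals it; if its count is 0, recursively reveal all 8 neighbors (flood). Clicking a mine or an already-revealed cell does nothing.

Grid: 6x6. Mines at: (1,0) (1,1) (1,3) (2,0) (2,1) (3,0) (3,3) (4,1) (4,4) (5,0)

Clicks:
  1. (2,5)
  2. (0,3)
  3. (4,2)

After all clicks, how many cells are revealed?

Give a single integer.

Answer: 10

Derivation:
Click 1 (2,5) count=0: revealed 8 new [(0,4) (0,5) (1,4) (1,5) (2,4) (2,5) (3,4) (3,5)] -> total=8
Click 2 (0,3) count=1: revealed 1 new [(0,3)] -> total=9
Click 3 (4,2) count=2: revealed 1 new [(4,2)] -> total=10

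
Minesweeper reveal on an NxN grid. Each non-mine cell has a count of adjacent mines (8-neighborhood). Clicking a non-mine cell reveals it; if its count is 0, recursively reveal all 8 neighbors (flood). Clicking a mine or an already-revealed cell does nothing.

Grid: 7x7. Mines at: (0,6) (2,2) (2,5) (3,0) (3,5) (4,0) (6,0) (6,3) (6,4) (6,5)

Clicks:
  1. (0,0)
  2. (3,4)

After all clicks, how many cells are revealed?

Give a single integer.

Answer: 15

Derivation:
Click 1 (0,0) count=0: revealed 14 new [(0,0) (0,1) (0,2) (0,3) (0,4) (0,5) (1,0) (1,1) (1,2) (1,3) (1,4) (1,5) (2,0) (2,1)] -> total=14
Click 2 (3,4) count=2: revealed 1 new [(3,4)] -> total=15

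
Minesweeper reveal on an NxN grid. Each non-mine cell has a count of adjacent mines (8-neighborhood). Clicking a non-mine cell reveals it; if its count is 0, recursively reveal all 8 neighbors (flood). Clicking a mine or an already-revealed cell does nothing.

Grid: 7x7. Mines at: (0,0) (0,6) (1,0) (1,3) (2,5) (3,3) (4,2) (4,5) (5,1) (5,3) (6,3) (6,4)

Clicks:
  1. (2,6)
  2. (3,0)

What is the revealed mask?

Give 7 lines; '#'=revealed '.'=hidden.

Answer: .......
.......
##....#
##.....
##.....
.......
.......

Derivation:
Click 1 (2,6) count=1: revealed 1 new [(2,6)] -> total=1
Click 2 (3,0) count=0: revealed 6 new [(2,0) (2,1) (3,0) (3,1) (4,0) (4,1)] -> total=7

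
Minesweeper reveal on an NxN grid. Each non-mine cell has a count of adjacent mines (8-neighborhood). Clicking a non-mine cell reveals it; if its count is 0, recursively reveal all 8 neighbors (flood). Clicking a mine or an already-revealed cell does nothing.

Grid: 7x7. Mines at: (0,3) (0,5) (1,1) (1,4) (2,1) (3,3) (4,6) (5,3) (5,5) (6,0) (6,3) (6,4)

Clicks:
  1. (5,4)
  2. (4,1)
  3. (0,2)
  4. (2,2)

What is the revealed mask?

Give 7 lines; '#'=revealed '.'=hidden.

Answer: ..#....
.......
..#....
###....
###....
###.#..
.......

Derivation:
Click 1 (5,4) count=4: revealed 1 new [(5,4)] -> total=1
Click 2 (4,1) count=0: revealed 9 new [(3,0) (3,1) (3,2) (4,0) (4,1) (4,2) (5,0) (5,1) (5,2)] -> total=10
Click 3 (0,2) count=2: revealed 1 new [(0,2)] -> total=11
Click 4 (2,2) count=3: revealed 1 new [(2,2)] -> total=12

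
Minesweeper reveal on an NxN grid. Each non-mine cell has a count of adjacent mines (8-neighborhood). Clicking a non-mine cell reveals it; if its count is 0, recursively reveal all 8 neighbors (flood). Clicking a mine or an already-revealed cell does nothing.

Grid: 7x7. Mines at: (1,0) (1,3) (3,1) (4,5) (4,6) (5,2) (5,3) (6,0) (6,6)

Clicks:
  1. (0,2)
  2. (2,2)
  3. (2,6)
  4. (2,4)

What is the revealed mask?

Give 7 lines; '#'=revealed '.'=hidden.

Click 1 (0,2) count=1: revealed 1 new [(0,2)] -> total=1
Click 2 (2,2) count=2: revealed 1 new [(2,2)] -> total=2
Click 3 (2,6) count=0: revealed 12 new [(0,4) (0,5) (0,6) (1,4) (1,5) (1,6) (2,4) (2,5) (2,6) (3,4) (3,5) (3,6)] -> total=14
Click 4 (2,4) count=1: revealed 0 new [(none)] -> total=14

Answer: ..#.###
....###
..#.###
....###
.......
.......
.......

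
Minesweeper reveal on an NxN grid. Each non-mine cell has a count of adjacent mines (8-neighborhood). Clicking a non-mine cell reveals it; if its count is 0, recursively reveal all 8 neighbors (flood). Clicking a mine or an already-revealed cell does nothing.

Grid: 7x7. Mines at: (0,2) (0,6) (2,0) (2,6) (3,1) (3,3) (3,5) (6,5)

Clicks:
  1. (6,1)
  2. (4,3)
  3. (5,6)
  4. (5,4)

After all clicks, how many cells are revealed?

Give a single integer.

Answer: 16

Derivation:
Click 1 (6,1) count=0: revealed 15 new [(4,0) (4,1) (4,2) (4,3) (4,4) (5,0) (5,1) (5,2) (5,3) (5,4) (6,0) (6,1) (6,2) (6,3) (6,4)] -> total=15
Click 2 (4,3) count=1: revealed 0 new [(none)] -> total=15
Click 3 (5,6) count=1: revealed 1 new [(5,6)] -> total=16
Click 4 (5,4) count=1: revealed 0 new [(none)] -> total=16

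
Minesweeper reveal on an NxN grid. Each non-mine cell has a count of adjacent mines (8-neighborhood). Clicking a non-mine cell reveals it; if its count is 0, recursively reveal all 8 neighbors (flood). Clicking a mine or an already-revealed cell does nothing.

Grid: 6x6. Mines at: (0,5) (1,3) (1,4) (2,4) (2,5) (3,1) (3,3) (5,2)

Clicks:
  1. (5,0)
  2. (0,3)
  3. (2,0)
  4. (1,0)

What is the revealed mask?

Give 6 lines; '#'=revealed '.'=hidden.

Answer: ####..
###...
###...
......
##....
##....

Derivation:
Click 1 (5,0) count=0: revealed 4 new [(4,0) (4,1) (5,0) (5,1)] -> total=4
Click 2 (0,3) count=2: revealed 1 new [(0,3)] -> total=5
Click 3 (2,0) count=1: revealed 1 new [(2,0)] -> total=6
Click 4 (1,0) count=0: revealed 8 new [(0,0) (0,1) (0,2) (1,0) (1,1) (1,2) (2,1) (2,2)] -> total=14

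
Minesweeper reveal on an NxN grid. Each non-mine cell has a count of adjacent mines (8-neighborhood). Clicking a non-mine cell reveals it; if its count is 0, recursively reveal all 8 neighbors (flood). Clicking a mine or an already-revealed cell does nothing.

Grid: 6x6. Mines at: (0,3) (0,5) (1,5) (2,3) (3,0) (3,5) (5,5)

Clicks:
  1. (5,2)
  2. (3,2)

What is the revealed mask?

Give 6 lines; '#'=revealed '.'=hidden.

Answer: ......
......
......
.####.
#####.
#####.

Derivation:
Click 1 (5,2) count=0: revealed 14 new [(3,1) (3,2) (3,3) (3,4) (4,0) (4,1) (4,2) (4,3) (4,4) (5,0) (5,1) (5,2) (5,3) (5,4)] -> total=14
Click 2 (3,2) count=1: revealed 0 new [(none)] -> total=14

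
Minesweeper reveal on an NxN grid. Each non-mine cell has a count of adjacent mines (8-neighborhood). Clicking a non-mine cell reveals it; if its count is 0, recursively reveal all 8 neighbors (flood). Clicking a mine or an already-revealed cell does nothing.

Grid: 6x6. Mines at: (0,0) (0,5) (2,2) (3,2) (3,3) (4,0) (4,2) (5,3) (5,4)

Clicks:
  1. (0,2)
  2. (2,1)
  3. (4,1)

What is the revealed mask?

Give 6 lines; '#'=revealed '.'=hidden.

Answer: .####.
.####.
.#....
......
.#....
......

Derivation:
Click 1 (0,2) count=0: revealed 8 new [(0,1) (0,2) (0,3) (0,4) (1,1) (1,2) (1,3) (1,4)] -> total=8
Click 2 (2,1) count=2: revealed 1 new [(2,1)] -> total=9
Click 3 (4,1) count=3: revealed 1 new [(4,1)] -> total=10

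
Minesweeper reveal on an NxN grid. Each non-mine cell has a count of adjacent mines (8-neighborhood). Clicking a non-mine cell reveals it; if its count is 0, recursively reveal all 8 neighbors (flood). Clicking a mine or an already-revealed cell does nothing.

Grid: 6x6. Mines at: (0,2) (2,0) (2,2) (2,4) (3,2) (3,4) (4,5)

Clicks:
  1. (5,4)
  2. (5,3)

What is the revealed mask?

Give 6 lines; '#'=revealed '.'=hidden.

Click 1 (5,4) count=1: revealed 1 new [(5,4)] -> total=1
Click 2 (5,3) count=0: revealed 11 new [(3,0) (3,1) (4,0) (4,1) (4,2) (4,3) (4,4) (5,0) (5,1) (5,2) (5,3)] -> total=12

Answer: ......
......
......
##....
#####.
#####.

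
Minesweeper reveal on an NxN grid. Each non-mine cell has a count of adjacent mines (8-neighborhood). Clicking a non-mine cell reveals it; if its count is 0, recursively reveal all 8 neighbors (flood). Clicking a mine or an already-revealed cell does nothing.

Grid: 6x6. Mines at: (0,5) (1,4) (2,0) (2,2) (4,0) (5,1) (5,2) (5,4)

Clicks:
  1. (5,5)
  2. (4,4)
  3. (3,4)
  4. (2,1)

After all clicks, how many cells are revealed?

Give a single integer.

Click 1 (5,5) count=1: revealed 1 new [(5,5)] -> total=1
Click 2 (4,4) count=1: revealed 1 new [(4,4)] -> total=2
Click 3 (3,4) count=0: revealed 8 new [(2,3) (2,4) (2,5) (3,3) (3,4) (3,5) (4,3) (4,5)] -> total=10
Click 4 (2,1) count=2: revealed 1 new [(2,1)] -> total=11

Answer: 11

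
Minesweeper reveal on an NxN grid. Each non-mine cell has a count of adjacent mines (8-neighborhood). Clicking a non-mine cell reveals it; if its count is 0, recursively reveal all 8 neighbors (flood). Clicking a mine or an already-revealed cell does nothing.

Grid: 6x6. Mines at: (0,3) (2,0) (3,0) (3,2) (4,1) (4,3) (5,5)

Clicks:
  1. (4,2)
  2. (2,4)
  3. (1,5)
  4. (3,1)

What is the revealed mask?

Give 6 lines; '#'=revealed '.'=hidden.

Answer: ....##
...###
...###
.#.###
..#.##
......

Derivation:
Click 1 (4,2) count=3: revealed 1 new [(4,2)] -> total=1
Click 2 (2,4) count=0: revealed 13 new [(0,4) (0,5) (1,3) (1,4) (1,5) (2,3) (2,4) (2,5) (3,3) (3,4) (3,5) (4,4) (4,5)] -> total=14
Click 3 (1,5) count=0: revealed 0 new [(none)] -> total=14
Click 4 (3,1) count=4: revealed 1 new [(3,1)] -> total=15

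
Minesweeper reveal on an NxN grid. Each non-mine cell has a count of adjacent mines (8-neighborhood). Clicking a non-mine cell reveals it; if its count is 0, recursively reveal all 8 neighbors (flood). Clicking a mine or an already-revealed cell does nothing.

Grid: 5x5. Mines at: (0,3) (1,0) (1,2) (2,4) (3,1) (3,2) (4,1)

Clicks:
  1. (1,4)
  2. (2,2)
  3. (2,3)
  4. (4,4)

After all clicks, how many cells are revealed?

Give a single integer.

Answer: 7

Derivation:
Click 1 (1,4) count=2: revealed 1 new [(1,4)] -> total=1
Click 2 (2,2) count=3: revealed 1 new [(2,2)] -> total=2
Click 3 (2,3) count=3: revealed 1 new [(2,3)] -> total=3
Click 4 (4,4) count=0: revealed 4 new [(3,3) (3,4) (4,3) (4,4)] -> total=7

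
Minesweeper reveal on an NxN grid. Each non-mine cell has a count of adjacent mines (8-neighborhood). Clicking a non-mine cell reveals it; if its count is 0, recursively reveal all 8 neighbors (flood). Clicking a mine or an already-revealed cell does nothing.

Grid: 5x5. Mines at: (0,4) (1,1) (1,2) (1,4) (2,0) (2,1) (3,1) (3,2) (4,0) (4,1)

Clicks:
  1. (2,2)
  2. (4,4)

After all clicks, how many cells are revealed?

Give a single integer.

Click 1 (2,2) count=5: revealed 1 new [(2,2)] -> total=1
Click 2 (4,4) count=0: revealed 6 new [(2,3) (2,4) (3,3) (3,4) (4,3) (4,4)] -> total=7

Answer: 7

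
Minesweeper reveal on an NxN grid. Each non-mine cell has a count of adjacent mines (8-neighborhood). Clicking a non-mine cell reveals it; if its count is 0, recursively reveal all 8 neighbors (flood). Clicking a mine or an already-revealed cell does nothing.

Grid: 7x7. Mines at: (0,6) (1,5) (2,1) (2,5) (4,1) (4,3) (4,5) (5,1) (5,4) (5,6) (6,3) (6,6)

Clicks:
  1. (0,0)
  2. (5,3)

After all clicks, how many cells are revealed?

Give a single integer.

Answer: 17

Derivation:
Click 1 (0,0) count=0: revealed 16 new [(0,0) (0,1) (0,2) (0,3) (0,4) (1,0) (1,1) (1,2) (1,3) (1,4) (2,2) (2,3) (2,4) (3,2) (3,3) (3,4)] -> total=16
Click 2 (5,3) count=3: revealed 1 new [(5,3)] -> total=17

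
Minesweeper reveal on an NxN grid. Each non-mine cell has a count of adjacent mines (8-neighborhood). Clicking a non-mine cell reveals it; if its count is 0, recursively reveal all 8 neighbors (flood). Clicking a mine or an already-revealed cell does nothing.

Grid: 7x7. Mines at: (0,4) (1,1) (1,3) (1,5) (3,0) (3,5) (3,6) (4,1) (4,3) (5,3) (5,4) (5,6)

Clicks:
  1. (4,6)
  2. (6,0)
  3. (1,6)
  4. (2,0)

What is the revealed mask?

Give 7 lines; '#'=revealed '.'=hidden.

Click 1 (4,6) count=3: revealed 1 new [(4,6)] -> total=1
Click 2 (6,0) count=0: revealed 6 new [(5,0) (5,1) (5,2) (6,0) (6,1) (6,2)] -> total=7
Click 3 (1,6) count=1: revealed 1 new [(1,6)] -> total=8
Click 4 (2,0) count=2: revealed 1 new [(2,0)] -> total=9

Answer: .......
......#
#......
.......
......#
###....
###....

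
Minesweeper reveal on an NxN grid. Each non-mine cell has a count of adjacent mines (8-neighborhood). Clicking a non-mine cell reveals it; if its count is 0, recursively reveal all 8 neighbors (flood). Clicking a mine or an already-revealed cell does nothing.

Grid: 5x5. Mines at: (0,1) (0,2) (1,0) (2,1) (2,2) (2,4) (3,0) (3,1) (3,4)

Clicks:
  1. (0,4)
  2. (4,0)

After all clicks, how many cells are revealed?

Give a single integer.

Click 1 (0,4) count=0: revealed 4 new [(0,3) (0,4) (1,3) (1,4)] -> total=4
Click 2 (4,0) count=2: revealed 1 new [(4,0)] -> total=5

Answer: 5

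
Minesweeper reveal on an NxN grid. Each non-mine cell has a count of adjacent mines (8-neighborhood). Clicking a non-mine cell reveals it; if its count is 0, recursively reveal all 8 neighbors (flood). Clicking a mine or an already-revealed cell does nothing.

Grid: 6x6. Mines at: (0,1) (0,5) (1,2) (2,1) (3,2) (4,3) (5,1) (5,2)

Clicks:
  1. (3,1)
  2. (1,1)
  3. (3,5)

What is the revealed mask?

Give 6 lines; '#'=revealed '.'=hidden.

Click 1 (3,1) count=2: revealed 1 new [(3,1)] -> total=1
Click 2 (1,1) count=3: revealed 1 new [(1,1)] -> total=2
Click 3 (3,5) count=0: revealed 13 new [(1,3) (1,4) (1,5) (2,3) (2,4) (2,5) (3,3) (3,4) (3,5) (4,4) (4,5) (5,4) (5,5)] -> total=15

Answer: ......
.#.###
...###
.#.###
....##
....##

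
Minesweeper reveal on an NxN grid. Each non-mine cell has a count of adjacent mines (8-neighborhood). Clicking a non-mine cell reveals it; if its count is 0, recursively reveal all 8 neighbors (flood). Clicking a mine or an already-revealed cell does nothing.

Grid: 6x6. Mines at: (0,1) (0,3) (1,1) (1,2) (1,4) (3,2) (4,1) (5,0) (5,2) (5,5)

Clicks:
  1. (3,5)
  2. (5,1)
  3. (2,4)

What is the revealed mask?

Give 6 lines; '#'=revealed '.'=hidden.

Click 1 (3,5) count=0: revealed 9 new [(2,3) (2,4) (2,5) (3,3) (3,4) (3,5) (4,3) (4,4) (4,5)] -> total=9
Click 2 (5,1) count=3: revealed 1 new [(5,1)] -> total=10
Click 3 (2,4) count=1: revealed 0 new [(none)] -> total=10

Answer: ......
......
...###
...###
...###
.#....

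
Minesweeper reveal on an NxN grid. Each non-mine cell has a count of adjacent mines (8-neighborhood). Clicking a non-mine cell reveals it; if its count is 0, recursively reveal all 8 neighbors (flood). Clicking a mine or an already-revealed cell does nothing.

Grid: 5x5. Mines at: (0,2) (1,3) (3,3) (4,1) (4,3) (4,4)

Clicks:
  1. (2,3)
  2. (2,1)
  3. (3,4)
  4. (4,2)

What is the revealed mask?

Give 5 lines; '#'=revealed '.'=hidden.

Answer: ##...
###..
####.
###.#
..#..

Derivation:
Click 1 (2,3) count=2: revealed 1 new [(2,3)] -> total=1
Click 2 (2,1) count=0: revealed 11 new [(0,0) (0,1) (1,0) (1,1) (1,2) (2,0) (2,1) (2,2) (3,0) (3,1) (3,2)] -> total=12
Click 3 (3,4) count=3: revealed 1 new [(3,4)] -> total=13
Click 4 (4,2) count=3: revealed 1 new [(4,2)] -> total=14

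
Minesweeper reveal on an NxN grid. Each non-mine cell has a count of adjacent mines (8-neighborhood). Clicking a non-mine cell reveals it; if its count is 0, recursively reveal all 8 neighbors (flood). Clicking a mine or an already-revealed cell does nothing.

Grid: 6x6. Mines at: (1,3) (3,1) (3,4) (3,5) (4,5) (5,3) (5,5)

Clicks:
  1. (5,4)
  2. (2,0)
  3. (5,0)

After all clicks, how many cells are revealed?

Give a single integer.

Answer: 8

Derivation:
Click 1 (5,4) count=3: revealed 1 new [(5,4)] -> total=1
Click 2 (2,0) count=1: revealed 1 new [(2,0)] -> total=2
Click 3 (5,0) count=0: revealed 6 new [(4,0) (4,1) (4,2) (5,0) (5,1) (5,2)] -> total=8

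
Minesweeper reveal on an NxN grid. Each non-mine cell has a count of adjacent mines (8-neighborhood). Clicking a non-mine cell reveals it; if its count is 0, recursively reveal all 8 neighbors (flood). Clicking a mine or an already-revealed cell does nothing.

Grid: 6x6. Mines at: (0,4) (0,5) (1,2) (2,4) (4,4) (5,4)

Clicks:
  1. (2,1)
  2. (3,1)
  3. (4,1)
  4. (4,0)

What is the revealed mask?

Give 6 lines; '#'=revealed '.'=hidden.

Click 1 (2,1) count=1: revealed 1 new [(2,1)] -> total=1
Click 2 (3,1) count=0: revealed 19 new [(0,0) (0,1) (1,0) (1,1) (2,0) (2,2) (2,3) (3,0) (3,1) (3,2) (3,3) (4,0) (4,1) (4,2) (4,3) (5,0) (5,1) (5,2) (5,3)] -> total=20
Click 3 (4,1) count=0: revealed 0 new [(none)] -> total=20
Click 4 (4,0) count=0: revealed 0 new [(none)] -> total=20

Answer: ##....
##....
####..
####..
####..
####..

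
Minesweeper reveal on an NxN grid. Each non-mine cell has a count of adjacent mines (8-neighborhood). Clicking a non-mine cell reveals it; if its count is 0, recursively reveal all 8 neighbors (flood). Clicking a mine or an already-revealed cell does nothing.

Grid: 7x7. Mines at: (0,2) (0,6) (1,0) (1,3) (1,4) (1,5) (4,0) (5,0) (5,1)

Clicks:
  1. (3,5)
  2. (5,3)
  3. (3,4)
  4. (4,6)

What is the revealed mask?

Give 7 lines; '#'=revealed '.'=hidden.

Answer: .......
.......
.######
.######
.######
..#####
..#####

Derivation:
Click 1 (3,5) count=0: revealed 28 new [(2,1) (2,2) (2,3) (2,4) (2,5) (2,6) (3,1) (3,2) (3,3) (3,4) (3,5) (3,6) (4,1) (4,2) (4,3) (4,4) (4,5) (4,6) (5,2) (5,3) (5,4) (5,5) (5,6) (6,2) (6,3) (6,4) (6,5) (6,6)] -> total=28
Click 2 (5,3) count=0: revealed 0 new [(none)] -> total=28
Click 3 (3,4) count=0: revealed 0 new [(none)] -> total=28
Click 4 (4,6) count=0: revealed 0 new [(none)] -> total=28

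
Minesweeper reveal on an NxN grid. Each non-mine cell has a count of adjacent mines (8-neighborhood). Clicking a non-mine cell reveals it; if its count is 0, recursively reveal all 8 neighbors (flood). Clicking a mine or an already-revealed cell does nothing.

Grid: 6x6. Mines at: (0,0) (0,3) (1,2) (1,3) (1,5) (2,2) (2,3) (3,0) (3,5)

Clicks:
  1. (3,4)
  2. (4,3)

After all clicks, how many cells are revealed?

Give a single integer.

Click 1 (3,4) count=2: revealed 1 new [(3,4)] -> total=1
Click 2 (4,3) count=0: revealed 15 new [(3,1) (3,2) (3,3) (4,0) (4,1) (4,2) (4,3) (4,4) (4,5) (5,0) (5,1) (5,2) (5,3) (5,4) (5,5)] -> total=16

Answer: 16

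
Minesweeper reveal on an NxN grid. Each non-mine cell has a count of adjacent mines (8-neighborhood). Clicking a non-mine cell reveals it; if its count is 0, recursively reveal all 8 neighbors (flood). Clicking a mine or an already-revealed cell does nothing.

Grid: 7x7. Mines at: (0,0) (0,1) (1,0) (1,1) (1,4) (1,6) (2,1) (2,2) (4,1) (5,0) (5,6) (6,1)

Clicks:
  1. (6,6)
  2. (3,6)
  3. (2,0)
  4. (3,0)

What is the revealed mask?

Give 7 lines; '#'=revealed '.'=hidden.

Answer: .......
.......
#..####
#.#####
..#####
..####.
..#####

Derivation:
Click 1 (6,6) count=1: revealed 1 new [(6,6)] -> total=1
Click 2 (3,6) count=0: revealed 22 new [(2,3) (2,4) (2,5) (2,6) (3,2) (3,3) (3,4) (3,5) (3,6) (4,2) (4,3) (4,4) (4,5) (4,6) (5,2) (5,3) (5,4) (5,5) (6,2) (6,3) (6,4) (6,5)] -> total=23
Click 3 (2,0) count=3: revealed 1 new [(2,0)] -> total=24
Click 4 (3,0) count=2: revealed 1 new [(3,0)] -> total=25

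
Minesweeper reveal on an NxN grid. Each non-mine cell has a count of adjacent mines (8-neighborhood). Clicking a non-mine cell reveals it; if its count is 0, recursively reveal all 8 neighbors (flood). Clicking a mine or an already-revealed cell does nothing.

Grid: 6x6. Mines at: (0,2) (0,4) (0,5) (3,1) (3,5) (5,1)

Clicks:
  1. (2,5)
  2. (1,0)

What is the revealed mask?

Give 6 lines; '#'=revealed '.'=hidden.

Answer: ##....
##....
##...#
......
......
......

Derivation:
Click 1 (2,5) count=1: revealed 1 new [(2,5)] -> total=1
Click 2 (1,0) count=0: revealed 6 new [(0,0) (0,1) (1,0) (1,1) (2,0) (2,1)] -> total=7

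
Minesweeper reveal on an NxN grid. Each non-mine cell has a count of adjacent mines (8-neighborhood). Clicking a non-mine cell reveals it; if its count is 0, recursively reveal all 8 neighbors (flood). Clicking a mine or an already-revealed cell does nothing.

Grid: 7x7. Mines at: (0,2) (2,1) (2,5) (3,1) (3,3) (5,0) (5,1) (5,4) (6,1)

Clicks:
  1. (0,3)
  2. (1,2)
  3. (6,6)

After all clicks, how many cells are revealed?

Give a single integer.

Click 1 (0,3) count=1: revealed 1 new [(0,3)] -> total=1
Click 2 (1,2) count=2: revealed 1 new [(1,2)] -> total=2
Click 3 (6,6) count=0: revealed 8 new [(3,5) (3,6) (4,5) (4,6) (5,5) (5,6) (6,5) (6,6)] -> total=10

Answer: 10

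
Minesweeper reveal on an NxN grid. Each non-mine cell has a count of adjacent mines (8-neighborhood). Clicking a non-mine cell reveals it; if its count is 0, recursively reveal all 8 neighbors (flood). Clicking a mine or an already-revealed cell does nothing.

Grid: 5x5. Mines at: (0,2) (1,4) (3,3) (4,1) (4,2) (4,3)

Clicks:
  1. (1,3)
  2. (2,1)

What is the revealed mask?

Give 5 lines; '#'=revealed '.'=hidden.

Answer: ##...
####.
###..
###..
.....

Derivation:
Click 1 (1,3) count=2: revealed 1 new [(1,3)] -> total=1
Click 2 (2,1) count=0: revealed 11 new [(0,0) (0,1) (1,0) (1,1) (1,2) (2,0) (2,1) (2,2) (3,0) (3,1) (3,2)] -> total=12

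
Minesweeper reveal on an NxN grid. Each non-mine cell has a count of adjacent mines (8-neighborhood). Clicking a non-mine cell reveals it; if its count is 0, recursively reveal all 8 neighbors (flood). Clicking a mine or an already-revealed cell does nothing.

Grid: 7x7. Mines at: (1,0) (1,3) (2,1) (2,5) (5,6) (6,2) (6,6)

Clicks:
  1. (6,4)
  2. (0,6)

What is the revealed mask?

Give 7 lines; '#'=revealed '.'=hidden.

Click 1 (6,4) count=0: revealed 26 new [(2,2) (2,3) (2,4) (3,0) (3,1) (3,2) (3,3) (3,4) (3,5) (4,0) (4,1) (4,2) (4,3) (4,4) (4,5) (5,0) (5,1) (5,2) (5,3) (5,4) (5,5) (6,0) (6,1) (6,3) (6,4) (6,5)] -> total=26
Click 2 (0,6) count=0: revealed 6 new [(0,4) (0,5) (0,6) (1,4) (1,5) (1,6)] -> total=32

Answer: ....###
....###
..###..
######.
######.
######.
##.###.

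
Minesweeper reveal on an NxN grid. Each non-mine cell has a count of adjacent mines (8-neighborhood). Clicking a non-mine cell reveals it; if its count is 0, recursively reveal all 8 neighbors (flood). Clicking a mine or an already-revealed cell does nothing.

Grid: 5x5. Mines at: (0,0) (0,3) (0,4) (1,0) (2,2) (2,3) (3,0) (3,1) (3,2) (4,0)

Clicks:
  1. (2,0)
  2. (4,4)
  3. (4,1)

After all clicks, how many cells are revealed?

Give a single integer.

Answer: 6

Derivation:
Click 1 (2,0) count=3: revealed 1 new [(2,0)] -> total=1
Click 2 (4,4) count=0: revealed 4 new [(3,3) (3,4) (4,3) (4,4)] -> total=5
Click 3 (4,1) count=4: revealed 1 new [(4,1)] -> total=6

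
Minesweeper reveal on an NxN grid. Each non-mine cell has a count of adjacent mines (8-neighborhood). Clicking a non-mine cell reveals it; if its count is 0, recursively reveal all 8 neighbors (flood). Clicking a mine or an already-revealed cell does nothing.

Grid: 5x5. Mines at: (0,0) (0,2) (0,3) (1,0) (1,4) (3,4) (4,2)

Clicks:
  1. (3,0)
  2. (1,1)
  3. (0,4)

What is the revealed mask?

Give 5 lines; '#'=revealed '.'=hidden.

Answer: ....#
.#...
##...
##...
##...

Derivation:
Click 1 (3,0) count=0: revealed 6 new [(2,0) (2,1) (3,0) (3,1) (4,0) (4,1)] -> total=6
Click 2 (1,1) count=3: revealed 1 new [(1,1)] -> total=7
Click 3 (0,4) count=2: revealed 1 new [(0,4)] -> total=8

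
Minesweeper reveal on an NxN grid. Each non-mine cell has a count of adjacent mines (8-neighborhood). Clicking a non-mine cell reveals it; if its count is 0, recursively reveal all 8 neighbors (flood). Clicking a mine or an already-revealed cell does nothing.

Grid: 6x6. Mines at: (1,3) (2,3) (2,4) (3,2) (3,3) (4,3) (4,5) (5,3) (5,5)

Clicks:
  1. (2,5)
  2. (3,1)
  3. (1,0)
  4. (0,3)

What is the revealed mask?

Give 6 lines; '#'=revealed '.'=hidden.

Click 1 (2,5) count=1: revealed 1 new [(2,5)] -> total=1
Click 2 (3,1) count=1: revealed 1 new [(3,1)] -> total=2
Click 3 (1,0) count=0: revealed 16 new [(0,0) (0,1) (0,2) (1,0) (1,1) (1,2) (2,0) (2,1) (2,2) (3,0) (4,0) (4,1) (4,2) (5,0) (5,1) (5,2)] -> total=18
Click 4 (0,3) count=1: revealed 1 new [(0,3)] -> total=19

Answer: ####..
###...
###..#
##....
###...
###...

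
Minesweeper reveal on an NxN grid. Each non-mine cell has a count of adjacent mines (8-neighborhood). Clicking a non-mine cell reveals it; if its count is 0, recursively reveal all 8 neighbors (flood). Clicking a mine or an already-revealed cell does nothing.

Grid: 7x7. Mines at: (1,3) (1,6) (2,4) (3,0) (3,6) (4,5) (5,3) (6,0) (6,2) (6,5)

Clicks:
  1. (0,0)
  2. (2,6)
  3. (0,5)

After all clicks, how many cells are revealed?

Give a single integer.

Answer: 11

Derivation:
Click 1 (0,0) count=0: revealed 9 new [(0,0) (0,1) (0,2) (1,0) (1,1) (1,2) (2,0) (2,1) (2,2)] -> total=9
Click 2 (2,6) count=2: revealed 1 new [(2,6)] -> total=10
Click 3 (0,5) count=1: revealed 1 new [(0,5)] -> total=11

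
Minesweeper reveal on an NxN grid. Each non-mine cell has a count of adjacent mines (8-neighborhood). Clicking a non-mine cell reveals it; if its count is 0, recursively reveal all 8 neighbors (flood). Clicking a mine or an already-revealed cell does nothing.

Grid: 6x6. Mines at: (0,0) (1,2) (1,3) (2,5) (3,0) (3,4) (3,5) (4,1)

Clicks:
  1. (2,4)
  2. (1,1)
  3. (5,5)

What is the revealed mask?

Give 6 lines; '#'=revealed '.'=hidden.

Answer: ......
.#....
....#.
......
..####
..####

Derivation:
Click 1 (2,4) count=4: revealed 1 new [(2,4)] -> total=1
Click 2 (1,1) count=2: revealed 1 new [(1,1)] -> total=2
Click 3 (5,5) count=0: revealed 8 new [(4,2) (4,3) (4,4) (4,5) (5,2) (5,3) (5,4) (5,5)] -> total=10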